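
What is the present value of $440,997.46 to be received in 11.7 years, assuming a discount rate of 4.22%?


Present value formula: PV = FV / (1 + r)^t
PV = $440,997.46 / (1 + 0.0422)^11.7
PV = $440,997.46 / 1.6219128
PV = $271,899.61

PV = FV / (1 + r)^t = $271,899.61


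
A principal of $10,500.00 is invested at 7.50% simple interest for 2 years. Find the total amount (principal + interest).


Total amount formula: A = P(1 + rt) = P + P·r·t
Interest: I = P × r × t = $10,500.00 × 0.075 × 2 = $1,575.00
A = P + I = $10,500.00 + $1,575.00 = $12,075.00

A = P + I = P(1 + rt) = $12,075.00


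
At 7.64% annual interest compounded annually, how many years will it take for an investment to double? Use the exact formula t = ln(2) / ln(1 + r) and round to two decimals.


Doubling condition: (1 + r)^t = 2
Take ln of both sides: t × ln(1 + r) = ln(2)
t = ln(2) / ln(1 + r)
t = 0.693147 / 0.073622
t = 9.41

t = ln(2) / ln(1 + r) = 9.41 years


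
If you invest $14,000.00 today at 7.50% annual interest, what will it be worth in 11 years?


Future value formula: FV = PV × (1 + r)^t
FV = $14,000.00 × (1 + 0.075)^11
FV = $14,000.00 × 2.215609
FV = $31,018.53

FV = PV × (1 + r)^t = $31,018.53


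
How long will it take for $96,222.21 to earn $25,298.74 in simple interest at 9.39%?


Rearrange the simple interest formula for t:
I = P × r × t  ⇒  t = I / (P × r)
t = $25,298.74 / ($96,222.21 × 0.0939)
t = 2.8

t = I/(P×r) = 2.8 years


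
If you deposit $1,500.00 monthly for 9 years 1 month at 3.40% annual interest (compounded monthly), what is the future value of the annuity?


Future value of an ordinary annuity: FV = PMT × ((1 + r)^n − 1) / r
Monthly rate r = 0.034/12 ≈ 0.00283333, n = 109
FV = $1,500.00 × ((1 + 0.034/12)^109 − 1) / (0.034/12)
FV = $1,500.00 × 127.496756
FV = $191,245.13

FV = PMT × ((1+r)^n - 1)/r = $191,245.13


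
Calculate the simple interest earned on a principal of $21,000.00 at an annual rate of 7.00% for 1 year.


Simple interest formula: I = P × r × t
I = $21,000.00 × 0.07 × 1
I = $1,470.00

I = P × r × t = $1,470.00


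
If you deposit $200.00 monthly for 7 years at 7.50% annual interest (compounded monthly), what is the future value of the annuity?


Future value of an ordinary annuity: FV = PMT × ((1 + r)^n − 1) / r
Monthly rate r = 0.075/12 = 0.00625, n = 84
FV = $200.00 × ((1 + 0.075/12)^84 − 1) / (0.075/12)
FV = $200.00 × 110.031871
FV = $22,006.37

FV = PMT × ((1+r)^n - 1)/r = $22,006.37


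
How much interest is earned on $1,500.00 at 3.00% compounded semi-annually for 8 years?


Compound interest earned = final amount − principal.
A = P(1 + r/n)^(nt) = $1,500.00 × (1 + 0.03/2)^(2 × 8) = $1,903.48
Interest = A − P = $1,903.48 − $1,500.00 = $403.48

Interest = A - P = $403.48


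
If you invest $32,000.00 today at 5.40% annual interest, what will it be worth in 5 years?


Future value formula: FV = PV × (1 + r)^t
FV = $32,000.00 × (1 + 0.054)^5
FV = $32,000.00 × 1.3007776
FV = $41,624.88

FV = PV × (1 + r)^t = $41,624.88


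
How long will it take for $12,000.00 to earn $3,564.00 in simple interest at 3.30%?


Rearrange the simple interest formula for t:
I = P × r × t  ⇒  t = I / (P × r)
t = $3,564.00 / ($12,000.00 × 0.033)
t = 9

t = I/(P×r) = 9 years


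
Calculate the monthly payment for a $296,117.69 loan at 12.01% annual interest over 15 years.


Loan payment formula: PMT = PV × r / (1 − (1 + r)^(−n))
Monthly rate r = 0.1201/12 ≈ 0.01000833, n = 180 months
Denominator: 1 − (1 + 0.1201/12)^(−180) = 0.833464
PMT = $296,117.69 × (0.1201/12) / 0.833464
PMT = $3,555.82 per month

PMT = PV × r / (1-(1+r)^(-n)) = $3,555.82/month


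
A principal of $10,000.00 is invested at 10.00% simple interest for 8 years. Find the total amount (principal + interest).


Total amount formula: A = P(1 + rt) = P + P·r·t
Interest: I = P × r × t = $10,000.00 × 0.1 × 8 = $8,000.00
A = P + I = $10,000.00 + $8,000.00 = $18,000.00

A = P + I = P(1 + rt) = $18,000.00


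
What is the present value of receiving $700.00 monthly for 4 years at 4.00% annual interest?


Present value of an ordinary annuity: PV = PMT × (1 − (1 + r)^(−n)) / r
Monthly rate r = 0.04/12 ≈ 0.00333333, n = 48
PV = $700.00 × (1 − (1 + 0.04/12)^(−48)) / (0.04/12)
PV = $700.00 × 44.288834
PV = $31,002.18

PV = PMT × (1-(1+r)^(-n))/r = $31,002.18


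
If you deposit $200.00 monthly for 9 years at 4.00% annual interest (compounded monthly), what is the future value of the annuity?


Future value of an ordinary annuity: FV = PMT × ((1 + r)^n − 1) / r
Monthly rate r = 0.04/12 ≈ 0.00333333, n = 108
FV = $200.00 × ((1 + 0.04/12)^108 − 1) / (0.04/12)
FV = $200.00 × 129.741474
FV = $25,948.29

FV = PMT × ((1+r)^n - 1)/r = $25,948.29


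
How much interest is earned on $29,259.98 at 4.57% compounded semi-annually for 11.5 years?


Compound interest earned = final amount − principal.
A = P(1 + r/n)^(nt) = $29,259.98 × (1 + 0.0457/2)^(2 × 11.5) = $49,198.16
Interest = A − P = $49,198.16 − $29,259.98 = $19,938.18

Interest = A - P = $19,938.18


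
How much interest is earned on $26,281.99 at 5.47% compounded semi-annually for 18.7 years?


Compound interest earned = final amount − principal.
A = P(1 + r/n)^(nt) = $26,281.99 × (1 + 0.0547/2)^(2 × 18.7) = $72,098.69
Interest = A − P = $72,098.69 − $26,281.99 = $45,816.70

Interest = A - P = $45,816.70


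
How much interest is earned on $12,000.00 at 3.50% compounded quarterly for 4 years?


Compound interest earned = final amount − principal.
A = P(1 + r/n)^(nt) = $12,000.00 × (1 + 0.035/4)^(4 × 4) = $13,794.88
Interest = A − P = $13,794.88 − $12,000.00 = $1,794.88

Interest = A - P = $1,794.88


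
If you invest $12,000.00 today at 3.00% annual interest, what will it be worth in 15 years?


Future value formula: FV = PV × (1 + r)^t
FV = $12,000.00 × (1 + 0.03)^15
FV = $12,000.00 × 1.5579674
FV = $18,695.61

FV = PV × (1 + r)^t = $18,695.61


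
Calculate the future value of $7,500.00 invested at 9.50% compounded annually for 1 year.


Compound interest formula: A = P(1 + r/n)^(nt)
A = $7,500.00 × (1 + 0.095/1)^(1 × 1)
Growth factor: (1 + 0.095/1)^1 = 1.095000
A = $7,500.00 × 1.095000
A = $8,212.50

A = P(1 + r/n)^(nt) = $8,212.50


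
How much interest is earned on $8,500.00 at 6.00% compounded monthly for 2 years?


Compound interest earned = final amount − principal.
A = P(1 + r/n)^(nt) = $8,500.00 × (1 + 0.06/12)^(12 × 2) = $9,580.86
Interest = A − P = $9,580.86 − $8,500.00 = $1,080.86

Interest = A - P = $1,080.86


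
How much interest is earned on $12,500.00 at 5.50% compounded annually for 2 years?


Compound interest earned = final amount − principal.
A = P(1 + r/n)^(nt) = $12,500.00 × (1 + 0.055/1)^(1 × 2) = $13,912.81
Interest = A − P = $13,912.81 − $12,500.00 = $1,412.81

Interest = A - P = $1,412.81


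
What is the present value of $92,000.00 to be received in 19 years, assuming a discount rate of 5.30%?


Present value formula: PV = FV / (1 + r)^t
PV = $92,000.00 / (1 + 0.053)^19
PV = $92,000.00 / 2.667713
PV = $34,486.47

PV = FV / (1 + r)^t = $34,486.47


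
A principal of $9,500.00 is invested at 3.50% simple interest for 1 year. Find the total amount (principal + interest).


Total amount formula: A = P(1 + rt) = P + P·r·t
Interest: I = P × r × t = $9,500.00 × 0.035 × 1 = $332.50
A = P + I = $9,500.00 + $332.50 = $9,832.50

A = P + I = P(1 + rt) = $9,832.50


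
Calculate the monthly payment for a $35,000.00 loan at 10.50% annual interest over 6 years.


Loan payment formula: PMT = PV × r / (1 − (1 + r)^(−n))
Monthly rate r = 0.105/12 = 0.00875, n = 72 months
Denominator: 1 − (1 + 0.105/12)^(−72) = 0.465947
PMT = $35,000.00 × (0.105/12) / 0.465947
PMT = $657.26 per month

PMT = PV × r / (1-(1+r)^(-n)) = $657.26/month


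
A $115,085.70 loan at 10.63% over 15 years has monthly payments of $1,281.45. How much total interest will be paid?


Total paid over the life of the loan = PMT × n.
Total paid = $1,281.45 × 180 = $230,661.00
Total interest = total paid − principal = $230,661.00 − $115,085.70 = $115,575.30

Total interest = (PMT × n) - PV = $115,575.30


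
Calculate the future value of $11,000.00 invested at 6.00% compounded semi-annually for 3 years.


Compound interest formula: A = P(1 + r/n)^(nt)
A = $11,000.00 × (1 + 0.06/2)^(2 × 3)
Growth factor: (1 + 0.06/2)^6 = 1.1940523
A = $11,000.00 × 1.1940523
A = $13,134.58

A = P(1 + r/n)^(nt) = $13,134.58


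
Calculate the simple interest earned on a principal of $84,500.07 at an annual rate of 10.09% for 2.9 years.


Simple interest formula: I = P × r × t
I = $84,500.07 × 0.1009 × 2.9
I = $24,725.57

I = P × r × t = $24,725.57


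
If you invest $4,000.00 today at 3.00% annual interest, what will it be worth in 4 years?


Future value formula: FV = PV × (1 + r)^t
FV = $4,000.00 × (1 + 0.03)^4
FV = $4,000.00 × 1.125509
FV = $4,502.04

FV = PV × (1 + r)^t = $4,502.04


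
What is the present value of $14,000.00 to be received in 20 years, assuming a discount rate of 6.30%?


Present value formula: PV = FV / (1 + r)^t
PV = $14,000.00 / (1 + 0.063)^20
PV = $14,000.00 / 3.393636
PV = $4,125.37

PV = FV / (1 + r)^t = $4,125.37


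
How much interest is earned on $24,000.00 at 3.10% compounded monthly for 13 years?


Compound interest earned = final amount − principal.
A = P(1 + r/n)^(nt) = $24,000.00 × (1 + 0.031/12)^(12 × 13) = $35,892.71
Interest = A − P = $35,892.71 − $24,000.00 = $11,892.71

Interest = A - P = $11,892.71


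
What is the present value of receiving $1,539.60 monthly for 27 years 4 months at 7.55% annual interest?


Present value of an ordinary annuity: PV = PMT × (1 − (1 + r)^(−n)) / r
Monthly rate r = 0.0755/12 ≈ 0.00629167, n = 328
PV = $1,539.60 × (1 − (1 + 0.0755/12)^(−328)) / (0.0755/12)
PV = $1,539.60 × 138.6260489
PV = $213,428.66

PV = PMT × (1-(1+r)^(-n))/r = $213,428.66


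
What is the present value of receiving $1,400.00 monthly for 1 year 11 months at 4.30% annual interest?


Present value of an ordinary annuity: PV = PMT × (1 − (1 + r)^(−n)) / r
Monthly rate r = 0.043/12 ≈ 0.00358333, n = 23
PV = $1,400.00 × (1 − (1 + 0.043/12)^(−23)) / (0.043/12)
PV = $1,400.00 × 22.039858
PV = $30,855.80

PV = PMT × (1-(1+r)^(-n))/r = $30,855.80


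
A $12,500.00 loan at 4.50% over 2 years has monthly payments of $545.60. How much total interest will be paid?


Total paid over the life of the loan = PMT × n.
Total paid = $545.60 × 24 = $13,094.40
Total interest = total paid − principal = $13,094.40 − $12,500.00 = $594.40

Total interest = (PMT × n) - PV = $594.40


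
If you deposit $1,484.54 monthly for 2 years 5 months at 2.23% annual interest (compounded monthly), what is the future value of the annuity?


Future value of an ordinary annuity: FV = PMT × ((1 + r)^n − 1) / r
Monthly rate r = 0.0223/12 ≈ 0.00185833, n = 29
FV = $1,484.54 × ((1 + 0.0223/12)^29 − 1) / (0.0223/12)
FV = $1,484.54 × 29.767256
FV = $44,190.68

FV = PMT × ((1+r)^n - 1)/r = $44,190.68


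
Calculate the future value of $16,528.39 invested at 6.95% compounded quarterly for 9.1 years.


Compound interest formula: A = P(1 + r/n)^(nt)
A = $16,528.39 × (1 + 0.0695/4)^(4 × 9.1)
Growth factor: (1 + 0.0695/4)^36.4 = 1.872021
A = $16,528.39 × 1.872021
A = $30,941.49

A = P(1 + r/n)^(nt) = $30,941.49


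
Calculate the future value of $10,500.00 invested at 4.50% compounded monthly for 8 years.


Compound interest formula: A = P(1 + r/n)^(nt)
A = $10,500.00 × (1 + 0.045/12)^(12 × 8)
Growth factor: (1 + 0.045/12)^96 = 1.432365
A = $10,500.00 × 1.432365
A = $15,039.83

A = P(1 + r/n)^(nt) = $15,039.83


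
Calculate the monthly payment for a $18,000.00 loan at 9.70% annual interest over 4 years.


Loan payment formula: PMT = PV × r / (1 − (1 + r)^(−n))
Monthly rate r = 0.097/12 ≈ 0.00808333, n = 48 months
Denominator: 1 − (1 + 0.097/12)^(−48) = 0.320529
PMT = $18,000.00 × (0.097/12) / 0.320529
PMT = $453.94 per month

PMT = PV × r / (1-(1+r)^(-n)) = $453.94/month


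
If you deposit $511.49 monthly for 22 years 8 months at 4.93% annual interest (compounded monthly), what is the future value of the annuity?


Future value of an ordinary annuity: FV = PMT × ((1 + r)^n − 1) / r
Monthly rate r = 0.0493/12 ≈ 0.00410833, n = 272
FV = $511.49 × ((1 + 0.0493/12)^272 − 1) / (0.0493/12)
FV = $511.49 × 499.012440
FV = $255,239.87

FV = PMT × ((1+r)^n - 1)/r = $255,239.87


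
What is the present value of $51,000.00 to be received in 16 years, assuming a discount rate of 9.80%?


Present value formula: PV = FV / (1 + r)^t
PV = $51,000.00 / (1 + 0.098)^16
PV = $51,000.00 / 4.463108
PV = $11,427.01

PV = FV / (1 + r)^t = $11,427.01


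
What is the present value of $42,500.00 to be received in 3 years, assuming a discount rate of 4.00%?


Present value formula: PV = FV / (1 + r)^t
PV = $42,500.00 / (1 + 0.04)^3
PV = $42,500.00 / 1.124864
PV = $37,782.35

PV = FV / (1 + r)^t = $37,782.35


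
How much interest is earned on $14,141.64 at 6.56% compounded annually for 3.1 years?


Compound interest earned = final amount − principal.
A = P(1 + r/n)^(nt) = $14,141.64 × (1 + 0.0656/1)^(1 × 3.1) = $17,220.34
Interest = A − P = $17,220.34 − $14,141.64 = $3,078.70

Interest = A - P = $3,078.70


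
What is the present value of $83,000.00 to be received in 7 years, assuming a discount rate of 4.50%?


Present value formula: PV = FV / (1 + r)^t
PV = $83,000.00 / (1 + 0.045)^7
PV = $83,000.00 / 1.3608618
PV = $60,990.76

PV = FV / (1 + r)^t = $60,990.76


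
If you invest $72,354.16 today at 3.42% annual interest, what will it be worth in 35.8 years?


Future value formula: FV = PV × (1 + r)^t
FV = $72,354.16 × (1 + 0.0342)^35.8
FV = $72,354.16 × 3.3330536
FV = $241,160.29

FV = PV × (1 + r)^t = $241,160.29


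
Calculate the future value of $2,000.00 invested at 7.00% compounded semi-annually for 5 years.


Compound interest formula: A = P(1 + r/n)^(nt)
A = $2,000.00 × (1 + 0.07/2)^(2 × 5)
Growth factor: (1 + 0.07/2)^10 = 1.410599
A = $2,000.00 × 1.410599
A = $2,821.20

A = P(1 + r/n)^(nt) = $2,821.20


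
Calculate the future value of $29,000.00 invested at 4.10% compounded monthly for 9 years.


Compound interest formula: A = P(1 + r/n)^(nt)
A = $29,000.00 × (1 + 0.041/12)^(12 × 9)
Growth factor: (1 + 0.041/12)^108 = 1.4453783
A = $29,000.00 × 1.4453783
A = $41,915.97

A = P(1 + r/n)^(nt) = $41,915.97


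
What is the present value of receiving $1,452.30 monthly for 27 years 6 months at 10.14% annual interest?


Present value of an ordinary annuity: PV = PMT × (1 − (1 + r)^(−n)) / r
Monthly rate r = 0.1014/12 = 0.00845, n = 330
PV = $1,452.30 × (1 − (1 + 0.1014/12)^(−330)) / (0.1014/12)
PV = $1,452.30 × 110.977715
PV = $161,172.94

PV = PMT × (1-(1+r)^(-n))/r = $161,172.94


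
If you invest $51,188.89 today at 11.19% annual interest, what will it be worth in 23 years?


Future value formula: FV = PV × (1 + r)^t
FV = $51,188.89 × (1 + 0.1119)^23
FV = $51,188.89 × 11.4686367
FV = $587,066.78

FV = PV × (1 + r)^t = $587,066.78


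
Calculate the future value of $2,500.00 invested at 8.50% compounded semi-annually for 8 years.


Compound interest formula: A = P(1 + r/n)^(nt)
A = $2,500.00 × (1 + 0.085/2)^(2 × 8)
Growth factor: (1 + 0.085/2)^16 = 1.946332
A = $2,500.00 × 1.946332
A = $4,865.83

A = P(1 + r/n)^(nt) = $4,865.83


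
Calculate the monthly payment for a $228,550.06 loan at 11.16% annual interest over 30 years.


Loan payment formula: PMT = PV × r / (1 − (1 + r)^(−n))
Monthly rate r = 0.1116/12 = 0.0093, n = 360 months
Denominator: 1 − (1 + 0.1116/12)^(−360) = 0.964297
PMT = $228,550.06 × (0.1116/12) / 0.964297
PMT = $2,204.21 per month

PMT = PV × r / (1-(1+r)^(-n)) = $2,204.21/month


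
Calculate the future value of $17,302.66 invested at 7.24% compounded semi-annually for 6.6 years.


Compound interest formula: A = P(1 + r/n)^(nt)
A = $17,302.66 × (1 + 0.0724/2)^(2 × 6.6)
Growth factor: (1 + 0.0724/2)^13.2 = 1.599025
A = $17,302.66 × 1.599025
A = $27,667.39

A = P(1 + r/n)^(nt) = $27,667.39


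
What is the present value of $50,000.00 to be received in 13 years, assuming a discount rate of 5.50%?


Present value formula: PV = FV / (1 + r)^t
PV = $50,000.00 / (1 + 0.055)^13
PV = $50,000.00 / 2.005774
PV = $24,928.03

PV = FV / (1 + r)^t = $24,928.03


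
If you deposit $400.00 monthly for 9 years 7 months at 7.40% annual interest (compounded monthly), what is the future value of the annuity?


Future value of an ordinary annuity: FV = PMT × ((1 + r)^n − 1) / r
Monthly rate r = 0.074/12 ≈ 0.00616667, n = 115
FV = $400.00 × ((1 + 0.074/12)^115 − 1) / (0.074/12)
FV = $400.00 × 166.682620
FV = $66,673.05

FV = PMT × ((1+r)^n - 1)/r = $66,673.05


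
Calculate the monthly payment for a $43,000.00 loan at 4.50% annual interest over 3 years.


Loan payment formula: PMT = PV × r / (1 − (1 + r)^(−n))
Monthly rate r = 0.045/12 = 0.00375, n = 36 months
Denominator: 1 − (1 + 0.045/12)^(−36) = 0.126063
PMT = $43,000.00 × (0.045/12) / 0.126063
PMT = $1,279.12 per month

PMT = PV × r / (1-(1+r)^(-n)) = $1,279.12/month


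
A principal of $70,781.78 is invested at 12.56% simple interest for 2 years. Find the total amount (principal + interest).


Total amount formula: A = P(1 + rt) = P + P·r·t
Interest: I = P × r × t = $70,781.78 × 0.1256 × 2 = $17,780.38
A = P + I = $70,781.78 + $17,780.38 = $88,562.16

A = P + I = P(1 + rt) = $88,562.16


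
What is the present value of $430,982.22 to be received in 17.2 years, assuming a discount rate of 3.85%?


Present value formula: PV = FV / (1 + r)^t
PV = $430,982.22 / (1 + 0.0385)^17.2
PV = $430,982.22 / 1.9151016
PV = $225,044.05

PV = FV / (1 + r)^t = $225,044.05


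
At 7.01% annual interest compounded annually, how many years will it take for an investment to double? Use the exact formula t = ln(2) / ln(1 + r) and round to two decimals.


Doubling condition: (1 + r)^t = 2
Take ln of both sides: t × ln(1 + r) = ln(2)
t = ln(2) / ln(1 + r)
t = 0.693147 / 0.067752
t = 10.23

t = ln(2) / ln(1 + r) = 10.23 years


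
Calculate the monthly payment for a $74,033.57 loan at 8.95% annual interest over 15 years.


Loan payment formula: PMT = PV × r / (1 − (1 + r)^(−n))
Monthly rate r = 0.0895/12 ≈ 0.00745833, n = 180 months
Denominator: 1 − (1 + 0.0895/12)^(−180) = 0.737504
PMT = $74,033.57 × (0.0895/12) / 0.737504
PMT = $748.70 per month

PMT = PV × r / (1-(1+r)^(-n)) = $748.70/month


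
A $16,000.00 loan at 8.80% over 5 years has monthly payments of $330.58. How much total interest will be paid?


Total paid over the life of the loan = PMT × n.
Total paid = $330.58 × 60 = $19,834.80
Total interest = total paid − principal = $19,834.80 − $16,000.00 = $3,834.80

Total interest = (PMT × n) - PV = $3,834.80


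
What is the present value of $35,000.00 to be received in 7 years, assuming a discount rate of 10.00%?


Present value formula: PV = FV / (1 + r)^t
PV = $35,000.00 / (1 + 0.1)^7
PV = $35,000.00 / 1.9487171
PV = $17,960.53

PV = FV / (1 + r)^t = $17,960.53


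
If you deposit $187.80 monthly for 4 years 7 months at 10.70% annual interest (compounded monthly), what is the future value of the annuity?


Future value of an ordinary annuity: FV = PMT × ((1 + r)^n − 1) / r
Monthly rate r = 0.107/12 ≈ 0.00891667, n = 55
FV = $187.80 × ((1 + 0.107/12)^55 − 1) / (0.107/12)
FV = $187.80 × 70.592633
FV = $13,257.30

FV = PMT × ((1+r)^n - 1)/r = $13,257.30


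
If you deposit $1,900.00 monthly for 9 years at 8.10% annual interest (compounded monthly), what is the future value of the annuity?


Future value of an ordinary annuity: FV = PMT × ((1 + r)^n − 1) / r
Monthly rate r = 0.081/12 = 0.00675, n = 108
FV = $1,900.00 × ((1 + 0.081/12)^108 − 1) / (0.081/12)
FV = $1,900.00 × 158.212628
FV = $300,603.99

FV = PMT × ((1+r)^n - 1)/r = $300,603.99


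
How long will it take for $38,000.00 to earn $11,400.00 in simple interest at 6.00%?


Rearrange the simple interest formula for t:
I = P × r × t  ⇒  t = I / (P × r)
t = $11,400.00 / ($38,000.00 × 0.06)
t = 5

t = I/(P×r) = 5 years


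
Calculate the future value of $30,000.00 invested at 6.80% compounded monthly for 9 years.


Compound interest formula: A = P(1 + r/n)^(nt)
A = $30,000.00 × (1 + 0.068/12)^(12 × 9)
Growth factor: (1 + 0.068/12)^108 = 1.840933
A = $30,000.00 × 1.840933
A = $55,227.99

A = P(1 + r/n)^(nt) = $55,227.99


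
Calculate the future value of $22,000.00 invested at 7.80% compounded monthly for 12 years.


Compound interest formula: A = P(1 + r/n)^(nt)
A = $22,000.00 × (1 + 0.078/12)^(12 × 12)
Growth factor: (1 + 0.078/12)^144 = 2.542051
A = $22,000.00 × 2.542051
A = $55,925.12

A = P(1 + r/n)^(nt) = $55,925.12


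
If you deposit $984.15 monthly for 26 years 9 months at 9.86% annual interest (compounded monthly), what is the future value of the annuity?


Future value of an ordinary annuity: FV = PMT × ((1 + r)^n − 1) / r
Monthly rate r = 0.0986/12 ≈ 0.00821667, n = 321
FV = $984.15 × ((1 + 0.0986/12)^321 − 1) / (0.0986/12)
FV = $984.15 × 1561.347532
FV = $1,536,600.17

FV = PMT × ((1+r)^n - 1)/r = $1,536,600.17


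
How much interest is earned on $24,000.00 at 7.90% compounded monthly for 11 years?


Compound interest earned = final amount − principal.
A = P(1 + r/n)^(nt) = $24,000.00 × (1 + 0.079/12)^(12 × 11) = $57,065.85
Interest = A − P = $57,065.85 − $24,000.00 = $33,065.85

Interest = A - P = $33,065.85


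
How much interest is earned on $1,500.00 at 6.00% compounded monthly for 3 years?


Compound interest earned = final amount − principal.
A = P(1 + r/n)^(nt) = $1,500.00 × (1 + 0.06/12)^(12 × 3) = $1,795.02
Interest = A − P = $1,795.02 − $1,500.00 = $295.02

Interest = A - P = $295.02


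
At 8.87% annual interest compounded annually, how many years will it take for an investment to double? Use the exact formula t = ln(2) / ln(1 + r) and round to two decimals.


Doubling condition: (1 + r)^t = 2
Take ln of both sides: t × ln(1 + r) = ln(2)
t = ln(2) / ln(1 + r)
t = 0.693147 / 0.084984
t = 8.16

t = ln(2) / ln(1 + r) = 8.16 years


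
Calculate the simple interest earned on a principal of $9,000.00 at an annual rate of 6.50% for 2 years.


Simple interest formula: I = P × r × t
I = $9,000.00 × 0.065 × 2
I = $1,170.00

I = P × r × t = $1,170.00


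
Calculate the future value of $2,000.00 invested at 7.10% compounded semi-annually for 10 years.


Compound interest formula: A = P(1 + r/n)^(nt)
A = $2,000.00 × (1 + 0.071/2)^(2 × 10)
Growth factor: (1 + 0.071/2)^20 = 2.009102
A = $2,000.00 × 2.009102
A = $4,018.20

A = P(1 + r/n)^(nt) = $4,018.20


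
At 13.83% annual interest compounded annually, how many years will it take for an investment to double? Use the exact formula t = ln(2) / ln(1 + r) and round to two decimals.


Doubling condition: (1 + r)^t = 2
Take ln of both sides: t × ln(1 + r) = ln(2)
t = ln(2) / ln(1 + r)
t = 0.693147 / 0.129536
t = 5.35

t = ln(2) / ln(1 + r) = 5.35 years


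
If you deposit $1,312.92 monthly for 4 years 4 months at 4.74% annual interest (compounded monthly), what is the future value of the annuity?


Future value of an ordinary annuity: FV = PMT × ((1 + r)^n − 1) / r
Monthly rate r = 0.0474/12 = 0.00395, n = 52
FV = $1,312.92 × ((1 + 0.0474/12)^52 − 1) / (0.0474/12)
FV = $1,312.92 × 57.599853
FV = $75,624.00

FV = PMT × ((1+r)^n - 1)/r = $75,624.00


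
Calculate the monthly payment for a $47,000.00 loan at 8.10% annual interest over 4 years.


Loan payment formula: PMT = PV × r / (1 − (1 + r)^(−n))
Monthly rate r = 0.081/12 = 0.00675, n = 48 months
Denominator: 1 − (1 + 0.081/12)^(−48) = 0.275962
PMT = $47,000.00 × (0.081/12) / 0.275962
PMT = $1,149.61 per month

PMT = PV × r / (1-(1+r)^(-n)) = $1,149.61/month


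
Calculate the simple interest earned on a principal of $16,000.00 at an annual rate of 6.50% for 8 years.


Simple interest formula: I = P × r × t
I = $16,000.00 × 0.065 × 8
I = $8,320.00

I = P × r × t = $8,320.00


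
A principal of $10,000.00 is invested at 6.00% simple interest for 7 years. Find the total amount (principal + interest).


Total amount formula: A = P(1 + rt) = P + P·r·t
Interest: I = P × r × t = $10,000.00 × 0.06 × 7 = $4,200.00
A = P + I = $10,000.00 + $4,200.00 = $14,200.00

A = P + I = P(1 + rt) = $14,200.00


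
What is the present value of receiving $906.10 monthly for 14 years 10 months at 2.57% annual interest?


Present value of an ordinary annuity: PV = PMT × (1 − (1 + r)^(−n)) / r
Monthly rate r = 0.0257/12 ≈ 0.00214167, n = 178
PV = $906.10 × (1 − (1 + 0.0257/12)^(−178)) / (0.0257/12)
PV = $906.10 × 147.871579
PV = $133,986.44

PV = PMT × (1-(1+r)^(-n))/r = $133,986.44


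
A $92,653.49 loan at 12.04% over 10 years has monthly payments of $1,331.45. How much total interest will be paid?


Total paid over the life of the loan = PMT × n.
Total paid = $1,331.45 × 120 = $159,774.00
Total interest = total paid − principal = $159,774.00 − $92,653.49 = $67,120.51

Total interest = (PMT × n) - PV = $67,120.51


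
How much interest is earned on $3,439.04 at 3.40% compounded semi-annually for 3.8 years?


Compound interest earned = final amount − principal.
A = P(1 + r/n)^(nt) = $3,439.04 × (1 + 0.034/2)^(2 × 3.8) = $3,909.10
Interest = A − P = $3,909.10 − $3,439.04 = $470.06

Interest = A - P = $470.06


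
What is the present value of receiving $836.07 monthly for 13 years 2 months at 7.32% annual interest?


Present value of an ordinary annuity: PV = PMT × (1 − (1 + r)^(−n)) / r
Monthly rate r = 0.0732/12 = 0.0061, n = 158
PV = $836.07 × (1 − (1 + 0.0732/12)^(−158)) / (0.0732/12)
PV = $836.07 × 101.219831
PV = $84,626.86

PV = PMT × (1-(1+r)^(-n))/r = $84,626.86


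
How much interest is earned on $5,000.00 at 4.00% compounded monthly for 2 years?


Compound interest earned = final amount − principal.
A = P(1 + r/n)^(nt) = $5,000.00 × (1 + 0.04/12)^(12 × 2) = $5,415.71
Interest = A − P = $5,415.71 − $5,000.00 = $415.71

Interest = A - P = $415.71


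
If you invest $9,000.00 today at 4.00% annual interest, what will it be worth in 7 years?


Future value formula: FV = PV × (1 + r)^t
FV = $9,000.00 × (1 + 0.04)^7
FV = $9,000.00 × 1.315932
FV = $11,843.39

FV = PV × (1 + r)^t = $11,843.39


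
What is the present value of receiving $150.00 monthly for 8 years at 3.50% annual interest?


Present value of an ordinary annuity: PV = PMT × (1 − (1 + r)^(−n)) / r
Monthly rate r = 0.035/12 ≈ 0.00291667, n = 96
PV = $150.00 × (1 − (1 + 0.035/12)^(−96)) / (0.035/12)
PV = $150.00 × 83.625663
PV = $12,543.85

PV = PMT × (1-(1+r)^(-n))/r = $12,543.85


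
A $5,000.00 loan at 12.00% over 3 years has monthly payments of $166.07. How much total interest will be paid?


Total paid over the life of the loan = PMT × n.
Total paid = $166.07 × 36 = $5,978.52
Total interest = total paid − principal = $5,978.52 − $5,000.00 = $978.52

Total interest = (PMT × n) - PV = $978.52


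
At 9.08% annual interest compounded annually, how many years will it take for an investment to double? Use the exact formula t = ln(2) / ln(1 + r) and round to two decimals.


Doubling condition: (1 + r)^t = 2
Take ln of both sides: t × ln(1 + r) = ln(2)
t = ln(2) / ln(1 + r)
t = 0.693147 / 0.086911
t = 7.98

t = ln(2) / ln(1 + r) = 7.98 years


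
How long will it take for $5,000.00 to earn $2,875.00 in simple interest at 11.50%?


Rearrange the simple interest formula for t:
I = P × r × t  ⇒  t = I / (P × r)
t = $2,875.00 / ($5,000.00 × 0.115)
t = 5

t = I/(P×r) = 5 years


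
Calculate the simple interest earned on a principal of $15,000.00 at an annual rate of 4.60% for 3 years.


Simple interest formula: I = P × r × t
I = $15,000.00 × 0.046 × 3
I = $2,070.00

I = P × r × t = $2,070.00


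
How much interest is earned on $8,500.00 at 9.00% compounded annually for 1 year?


Compound interest earned = final amount − principal.
A = P(1 + r/n)^(nt) = $8,500.00 × (1 + 0.09/1)^(1 × 1) = $9,265.00
Interest = A − P = $9,265.00 − $8,500.00 = $765.00

Interest = A - P = $765.00


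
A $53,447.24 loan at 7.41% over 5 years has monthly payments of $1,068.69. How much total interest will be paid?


Total paid over the life of the loan = PMT × n.
Total paid = $1,068.69 × 60 = $64,121.40
Total interest = total paid − principal = $64,121.40 − $53,447.24 = $10,674.16

Total interest = (PMT × n) - PV = $10,674.16


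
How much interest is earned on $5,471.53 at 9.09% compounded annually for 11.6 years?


Compound interest earned = final amount − principal.
A = P(1 + r/n)^(nt) = $5,471.53 × (1 + 0.0909/1)^(1 × 11.6) = $15,011.15
Interest = A − P = $15,011.15 − $5,471.53 = $9,539.62

Interest = A - P = $9,539.62


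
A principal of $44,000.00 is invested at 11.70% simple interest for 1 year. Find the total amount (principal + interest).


Total amount formula: A = P(1 + rt) = P + P·r·t
Interest: I = P × r × t = $44,000.00 × 0.117 × 1 = $5,148.00
A = P + I = $44,000.00 + $5,148.00 = $49,148.00

A = P + I = P(1 + rt) = $49,148.00


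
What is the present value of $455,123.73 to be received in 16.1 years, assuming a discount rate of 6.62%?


Present value formula: PV = FV / (1 + r)^t
PV = $455,123.73 / (1 + 0.0662)^16.1
PV = $455,123.73 / 2.8067435
PV = $162,153.66

PV = FV / (1 + r)^t = $162,153.66


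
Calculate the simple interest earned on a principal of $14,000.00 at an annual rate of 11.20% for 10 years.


Simple interest formula: I = P × r × t
I = $14,000.00 × 0.112 × 10
I = $15,680.00

I = P × r × t = $15,680.00


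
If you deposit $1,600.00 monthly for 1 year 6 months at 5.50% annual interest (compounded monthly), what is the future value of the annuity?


Future value of an ordinary annuity: FV = PMT × ((1 + r)^n − 1) / r
Monthly rate r = 0.055/12 ≈ 0.00458333, n = 18
FV = $1,600.00 × ((1 + 0.055/12)^18 − 1) / (0.055/12)
FV = $1,600.00 × 18.718690
FV = $29,949.90

FV = PMT × ((1+r)^n - 1)/r = $29,949.90


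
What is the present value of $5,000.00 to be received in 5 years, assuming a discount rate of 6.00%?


Present value formula: PV = FV / (1 + r)^t
PV = $5,000.00 / (1 + 0.06)^5
PV = $5,000.00 / 1.338226
PV = $3,736.29

PV = FV / (1 + r)^t = $3,736.29


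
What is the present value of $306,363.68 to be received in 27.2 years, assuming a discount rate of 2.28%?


Present value formula: PV = FV / (1 + r)^t
PV = $306,363.68 / (1 + 0.0228)^27.2
PV = $306,363.68 / 1.8463225
PV = $165,931.83

PV = FV / (1 + r)^t = $165,931.83


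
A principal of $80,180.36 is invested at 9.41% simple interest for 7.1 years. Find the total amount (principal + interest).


Total amount formula: A = P(1 + rt) = P + P·r·t
Interest: I = P × r × t = $80,180.36 × 0.0941 × 7.1 = $53,569.30
A = P + I = $80,180.36 + $53,569.30 = $133,749.66

A = P + I = P(1 + rt) = $133,749.66


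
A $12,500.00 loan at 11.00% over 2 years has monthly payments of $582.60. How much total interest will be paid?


Total paid over the life of the loan = PMT × n.
Total paid = $582.60 × 24 = $13,982.40
Total interest = total paid − principal = $13,982.40 − $12,500.00 = $1,482.40

Total interest = (PMT × n) - PV = $1,482.40


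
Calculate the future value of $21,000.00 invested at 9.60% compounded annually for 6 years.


Compound interest formula: A = P(1 + r/n)^(nt)
A = $21,000.00 × (1 + 0.096/1)^(1 × 6)
Growth factor: (1 + 0.096/1)^6 = 1.7332584
A = $21,000.00 × 1.7332584
A = $36,398.43

A = P(1 + r/n)^(nt) = $36,398.43


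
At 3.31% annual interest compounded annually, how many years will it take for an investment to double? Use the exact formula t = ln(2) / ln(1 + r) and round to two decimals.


Doubling condition: (1 + r)^t = 2
Take ln of both sides: t × ln(1 + r) = ln(2)
t = ln(2) / ln(1 + r)
t = 0.693147 / 0.032564
t = 21.29

t = ln(2) / ln(1 + r) = 21.29 years


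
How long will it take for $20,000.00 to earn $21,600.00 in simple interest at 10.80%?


Rearrange the simple interest formula for t:
I = P × r × t  ⇒  t = I / (P × r)
t = $21,600.00 / ($20,000.00 × 0.108)
t = 10

t = I/(P×r) = 10 years


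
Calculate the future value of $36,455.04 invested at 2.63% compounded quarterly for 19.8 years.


Compound interest formula: A = P(1 + r/n)^(nt)
A = $36,455.04 × (1 + 0.0263/4)^(4 × 19.8)
Growth factor: (1 + 0.0263/4)^79.2 = 1.680406
A = $36,455.04 × 1.680406
A = $61,259.27

A = P(1 + r/n)^(nt) = $61,259.27


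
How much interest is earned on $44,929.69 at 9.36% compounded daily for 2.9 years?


Compound interest earned = final amount − principal.
A = P(1 + r/n)^(nt) = $44,929.69 × (1 + 0.0936/365)^(365 × 2.9) = $58,939.06
Interest = A − P = $58,939.06 − $44,929.69 = $14,009.37

Interest = A - P = $14,009.37


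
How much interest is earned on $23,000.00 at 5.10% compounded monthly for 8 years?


Compound interest earned = final amount − principal.
A = P(1 + r/n)^(nt) = $23,000.00 × (1 + 0.051/12)^(12 × 8) = $34,557.67
Interest = A − P = $34,557.67 − $23,000.00 = $11,557.67

Interest = A - P = $11,557.67


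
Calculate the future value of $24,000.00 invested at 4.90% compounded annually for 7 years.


Compound interest formula: A = P(1 + r/n)^(nt)
A = $24,000.00 × (1 + 0.049/1)^(1 × 7)
Growth factor: (1 + 0.049/1)^7 = 1.3977465
A = $24,000.00 × 1.3977465
A = $33,545.92

A = P(1 + r/n)^(nt) = $33,545.92


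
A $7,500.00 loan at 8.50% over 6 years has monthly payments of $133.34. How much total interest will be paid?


Total paid over the life of the loan = PMT × n.
Total paid = $133.34 × 72 = $9,600.48
Total interest = total paid − principal = $9,600.48 − $7,500.00 = $2,100.48

Total interest = (PMT × n) - PV = $2,100.48


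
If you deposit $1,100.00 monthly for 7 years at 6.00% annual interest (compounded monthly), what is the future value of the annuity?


Future value of an ordinary annuity: FV = PMT × ((1 + r)^n − 1) / r
Monthly rate r = 0.06/12 = 0.005, n = 84
FV = $1,100.00 × ((1 + 0.06/12)^84 − 1) / (0.06/12)
FV = $1,100.00 × 104.073927
FV = $114,481.32

FV = PMT × ((1+r)^n - 1)/r = $114,481.32


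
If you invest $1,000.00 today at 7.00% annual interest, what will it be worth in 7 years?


Future value formula: FV = PV × (1 + r)^t
FV = $1,000.00 × (1 + 0.07)^7
FV = $1,000.00 × 1.605781
FV = $1,605.78

FV = PV × (1 + r)^t = $1,605.78


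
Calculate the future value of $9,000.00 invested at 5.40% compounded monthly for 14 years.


Compound interest formula: A = P(1 + r/n)^(nt)
A = $9,000.00 × (1 + 0.054/12)^(12 × 14)
Growth factor: (1 + 0.054/12)^168 = 2.126131
A = $9,000.00 × 2.126131
A = $19,135.18

A = P(1 + r/n)^(nt) = $19,135.18


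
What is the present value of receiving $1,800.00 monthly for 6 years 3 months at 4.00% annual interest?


Present value of an ordinary annuity: PV = PMT × (1 − (1 + r)^(−n)) / r
Monthly rate r = 0.04/12 ≈ 0.00333333, n = 75
PV = $1,800.00 × (1 − (1 + 0.04/12)^(−75)) / (0.04/12)
PV = $1,800.00 × 66.262611
PV = $119,272.70

PV = PMT × (1-(1+r)^(-n))/r = $119,272.70


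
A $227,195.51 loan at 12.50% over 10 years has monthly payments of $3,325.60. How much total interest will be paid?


Total paid over the life of the loan = PMT × n.
Total paid = $3,325.60 × 120 = $399,072.00
Total interest = total paid − principal = $399,072.00 − $227,195.51 = $171,876.49

Total interest = (PMT × n) - PV = $171,876.49


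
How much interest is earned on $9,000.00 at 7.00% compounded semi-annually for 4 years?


Compound interest earned = final amount − principal.
A = P(1 + r/n)^(nt) = $9,000.00 × (1 + 0.07/2)^(2 × 4) = $11,851.28
Interest = A − P = $11,851.28 − $9,000.00 = $2,851.28

Interest = A - P = $2,851.28


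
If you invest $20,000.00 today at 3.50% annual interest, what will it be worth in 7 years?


Future value formula: FV = PV × (1 + r)^t
FV = $20,000.00 × (1 + 0.035)^7
FV = $20,000.00 × 1.2722793
FV = $25,445.59

FV = PV × (1 + r)^t = $25,445.59


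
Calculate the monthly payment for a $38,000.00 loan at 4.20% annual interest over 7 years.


Loan payment formula: PMT = PV × r / (1 − (1 + r)^(−n))
Monthly rate r = 0.042/12 = 0.0035, n = 84 months
Denominator: 1 − (1 + 0.042/12)^(−84) = 0.254341
PMT = $38,000.00 × (0.042/12) / 0.254341
PMT = $522.92 per month

PMT = PV × r / (1-(1+r)^(-n)) = $522.92/month


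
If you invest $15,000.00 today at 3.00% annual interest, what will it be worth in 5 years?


Future value formula: FV = PV × (1 + r)^t
FV = $15,000.00 × (1 + 0.03)^5
FV = $15,000.00 × 1.159274
FV = $17,389.11

FV = PV × (1 + r)^t = $17,389.11


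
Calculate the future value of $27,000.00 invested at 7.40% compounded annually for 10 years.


Compound interest formula: A = P(1 + r/n)^(nt)
A = $27,000.00 × (1 + 0.074/1)^(1 × 10)
Growth factor: (1 + 0.074/1)^10 = 2.0419392
A = $27,000.00 × 2.0419392
A = $55,132.36

A = P(1 + r/n)^(nt) = $55,132.36


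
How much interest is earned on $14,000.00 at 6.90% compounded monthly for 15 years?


Compound interest earned = final amount − principal.
A = P(1 + r/n)^(nt) = $14,000.00 × (1 + 0.069/12)^(12 × 15) = $39,294.83
Interest = A − P = $39,294.83 − $14,000.00 = $25,294.83

Interest = A - P = $25,294.83


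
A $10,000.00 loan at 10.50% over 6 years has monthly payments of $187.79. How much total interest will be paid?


Total paid over the life of the loan = PMT × n.
Total paid = $187.79 × 72 = $13,520.88
Total interest = total paid − principal = $13,520.88 − $10,000.00 = $3,520.88

Total interest = (PMT × n) - PV = $3,520.88


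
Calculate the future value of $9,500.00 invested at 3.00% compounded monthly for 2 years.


Compound interest formula: A = P(1 + r/n)^(nt)
A = $9,500.00 × (1 + 0.03/12)^(12 × 2)
Growth factor: (1 + 0.03/12)^24 = 1.061757
A = $9,500.00 × 1.061757
A = $10,086.69

A = P(1 + r/n)^(nt) = $10,086.69


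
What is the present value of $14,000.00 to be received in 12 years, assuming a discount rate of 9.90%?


Present value formula: PV = FV / (1 + r)^t
PV = $14,000.00 / (1 + 0.099)^12
PV = $14,000.00 / 3.104362
PV = $4,509.78

PV = FV / (1 + r)^t = $4,509.78


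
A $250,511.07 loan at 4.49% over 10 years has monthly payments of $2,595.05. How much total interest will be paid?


Total paid over the life of the loan = PMT × n.
Total paid = $2,595.05 × 120 = $311,406.00
Total interest = total paid − principal = $311,406.00 − $250,511.07 = $60,894.93

Total interest = (PMT × n) - PV = $60,894.93


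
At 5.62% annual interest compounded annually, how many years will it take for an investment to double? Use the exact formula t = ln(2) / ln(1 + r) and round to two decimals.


Doubling condition: (1 + r)^t = 2
Take ln of both sides: t × ln(1 + r) = ln(2)
t = ln(2) / ln(1 + r)
t = 0.693147 / 0.054678
t = 12.68

t = ln(2) / ln(1 + r) = 12.68 years


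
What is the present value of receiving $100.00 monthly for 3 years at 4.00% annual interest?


Present value of an ordinary annuity: PV = PMT × (1 − (1 + r)^(−n)) / r
Monthly rate r = 0.04/12 ≈ 0.00333333, n = 36
PV = $100.00 × (1 − (1 + 0.04/12)^(−36)) / (0.04/12)
PV = $100.00 × 33.870766
PV = $3,387.08

PV = PMT × (1-(1+r)^(-n))/r = $3,387.08


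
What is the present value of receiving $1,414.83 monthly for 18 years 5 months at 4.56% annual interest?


Present value of an ordinary annuity: PV = PMT × (1 − (1 + r)^(−n)) / r
Monthly rate r = 0.0456/12 = 0.0038, n = 221
PV = $1,414.83 × (1 − (1 + 0.0456/12)^(−221)) / (0.0456/12)
PV = $1,414.83 × 149.346141
PV = $211,299.40

PV = PMT × (1-(1+r)^(-n))/r = $211,299.40
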